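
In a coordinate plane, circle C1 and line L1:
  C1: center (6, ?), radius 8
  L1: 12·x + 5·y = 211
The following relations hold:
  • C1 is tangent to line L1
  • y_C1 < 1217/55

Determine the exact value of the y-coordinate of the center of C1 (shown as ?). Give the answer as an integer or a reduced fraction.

1. [C1‖L1]  y_C1² − (278/5)y_C1 + 1701/5 = 0  ⇒  y_C1 = 7 or 243/5
2. given y_C1 < 1217/55: keep 7

7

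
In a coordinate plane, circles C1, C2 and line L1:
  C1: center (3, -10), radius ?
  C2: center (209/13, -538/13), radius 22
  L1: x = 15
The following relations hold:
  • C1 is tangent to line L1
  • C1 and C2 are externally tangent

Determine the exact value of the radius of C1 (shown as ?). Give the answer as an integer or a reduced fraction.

1. [C1‖L1]  r_C1² − 144 = 0  ⇒  r_C1 = 12 (r>0 drops 1)
2. [ext C1·C2]  r_C1² + 44r_C1 − 672 = 0  ⇒  r_C1 = 12 (r>0 drops 1)

12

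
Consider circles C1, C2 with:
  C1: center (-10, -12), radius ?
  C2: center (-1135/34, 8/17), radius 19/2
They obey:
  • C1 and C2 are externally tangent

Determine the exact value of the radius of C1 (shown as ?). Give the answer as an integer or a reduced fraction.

17

1. [ext C1·C2]  r_C1² + 19r_C1 − 612 = 0  ⇒  r_C1 = 17 (r>0 drops 1)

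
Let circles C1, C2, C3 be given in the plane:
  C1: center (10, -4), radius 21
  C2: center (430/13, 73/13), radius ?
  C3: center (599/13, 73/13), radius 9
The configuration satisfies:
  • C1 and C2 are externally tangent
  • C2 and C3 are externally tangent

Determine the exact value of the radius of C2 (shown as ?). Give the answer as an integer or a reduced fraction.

4

1. [ext C1·C2]  r_C2² + 42r_C2 − 184 = 0  ⇒  r_C2 = 4 (r>0 drops 1)
2. [ext C2·C3]  r_C2² + 18r_C2 − 88 = 0  ⇒  r_C2 = 4 (r>0 drops 1)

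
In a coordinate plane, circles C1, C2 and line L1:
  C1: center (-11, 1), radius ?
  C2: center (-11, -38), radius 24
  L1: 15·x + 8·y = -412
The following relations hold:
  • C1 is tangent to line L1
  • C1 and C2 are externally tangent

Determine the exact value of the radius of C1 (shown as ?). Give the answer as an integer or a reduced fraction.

1. [C1‖L1]  r_C1² − 225 = 0  ⇒  r_C1 = 15 (r>0 drops 1)
2. [ext C1·C2]  r_C1² + 48r_C1 − 945 = 0  ⇒  r_C1 = 15 (r>0 drops 1)

15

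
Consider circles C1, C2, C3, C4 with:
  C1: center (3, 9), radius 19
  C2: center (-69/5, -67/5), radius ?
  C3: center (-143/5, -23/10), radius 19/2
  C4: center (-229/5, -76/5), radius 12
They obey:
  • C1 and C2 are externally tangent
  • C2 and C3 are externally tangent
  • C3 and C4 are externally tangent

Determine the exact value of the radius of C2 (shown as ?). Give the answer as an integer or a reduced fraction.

1. [ext C1·C2]  r_C2² + 38r_C2 − 423 = 0  ⇒  r_C2 = 9 (r>0 drops 1)
2. [ext C2·C3]  r_C2² + 19r_C2 − 252 = 0  ⇒  r_C2 = 9 (r>0 drops 1)

9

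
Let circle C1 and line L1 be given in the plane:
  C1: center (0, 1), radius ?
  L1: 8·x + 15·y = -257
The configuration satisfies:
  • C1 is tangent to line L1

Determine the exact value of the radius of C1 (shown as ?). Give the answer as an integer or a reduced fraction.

1. [C1‖L1]  r_C1² − 256 = 0  ⇒  r_C1 = 16 (r>0 drops 1)

16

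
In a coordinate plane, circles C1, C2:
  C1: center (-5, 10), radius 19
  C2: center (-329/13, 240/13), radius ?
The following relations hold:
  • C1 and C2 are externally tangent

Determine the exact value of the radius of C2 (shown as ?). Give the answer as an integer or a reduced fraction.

3

1. [ext C1·C2]  r_C2² + 38r_C2 − 123 = 0  ⇒  r_C2 = 3 (r>0 drops 1)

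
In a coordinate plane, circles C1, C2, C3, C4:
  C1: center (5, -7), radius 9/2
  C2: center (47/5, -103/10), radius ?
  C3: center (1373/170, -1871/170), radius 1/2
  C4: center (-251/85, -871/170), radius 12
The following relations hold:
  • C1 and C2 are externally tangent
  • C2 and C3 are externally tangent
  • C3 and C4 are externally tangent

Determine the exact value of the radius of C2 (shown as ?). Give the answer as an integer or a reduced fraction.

1. [ext C1·C2]  r_C2² + 9r_C2 − 10 = 0  ⇒  r_C2 = 1 (r>0 drops 1)
2. [ext C2·C3]  r_C2² + 1r_C2 − 2 = 0  ⇒  r_C2 = 1 (r>0 drops 1)

1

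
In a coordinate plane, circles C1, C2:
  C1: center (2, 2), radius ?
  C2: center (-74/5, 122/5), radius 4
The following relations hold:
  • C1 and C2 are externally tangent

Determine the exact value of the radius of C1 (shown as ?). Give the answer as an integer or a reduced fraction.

24

1. [ext C1·C2]  r_C1² + 8r_C1 − 768 = 0  ⇒  r_C1 = 24 (r>0 drops 1)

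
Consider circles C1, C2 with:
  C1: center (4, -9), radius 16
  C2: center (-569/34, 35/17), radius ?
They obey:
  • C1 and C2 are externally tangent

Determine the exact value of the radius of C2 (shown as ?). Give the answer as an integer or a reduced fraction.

1. [ext C1·C2]  r_C2² + 32r_C2 − 1185/4 = 0  ⇒  r_C2 = 15/2 (r>0 drops 1)

15/2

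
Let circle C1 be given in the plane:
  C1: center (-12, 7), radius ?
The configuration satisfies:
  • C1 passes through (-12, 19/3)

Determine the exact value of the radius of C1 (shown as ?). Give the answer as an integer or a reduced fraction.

1. [C1∋P]  r_C1² − 4/9 = 0  ⇒  r_C1 = 2/3 (r>0 drops 1)

2/3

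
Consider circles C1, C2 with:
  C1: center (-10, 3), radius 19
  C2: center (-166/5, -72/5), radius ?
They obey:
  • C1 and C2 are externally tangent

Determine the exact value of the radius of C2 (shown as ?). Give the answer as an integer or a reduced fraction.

1. [ext C1·C2]  r_C2² + 38r_C2 − 480 = 0  ⇒  r_C2 = 10 (r>0 drops 1)

10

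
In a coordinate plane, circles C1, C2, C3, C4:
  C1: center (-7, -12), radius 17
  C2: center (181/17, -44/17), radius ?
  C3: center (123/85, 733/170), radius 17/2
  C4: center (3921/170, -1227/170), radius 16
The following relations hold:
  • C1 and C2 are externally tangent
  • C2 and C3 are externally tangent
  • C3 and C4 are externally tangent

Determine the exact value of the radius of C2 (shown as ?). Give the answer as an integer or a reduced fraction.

3

1. [ext C1·C2]  r_C2² + 34r_C2 − 111 = 0  ⇒  r_C2 = 3 (r>0 drops 1)
2. [ext C2·C3]  r_C2² + 17r_C2 − 60 = 0  ⇒  r_C2 = 3 (r>0 drops 1)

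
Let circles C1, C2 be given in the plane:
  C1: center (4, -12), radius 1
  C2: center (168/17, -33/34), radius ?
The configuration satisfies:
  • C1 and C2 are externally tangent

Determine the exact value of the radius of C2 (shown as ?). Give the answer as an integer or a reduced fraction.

1. [ext C1·C2]  r_C2² + 2r_C2 − 621/4 = 0  ⇒  r_C2 = 23/2 (r>0 drops 1)

23/2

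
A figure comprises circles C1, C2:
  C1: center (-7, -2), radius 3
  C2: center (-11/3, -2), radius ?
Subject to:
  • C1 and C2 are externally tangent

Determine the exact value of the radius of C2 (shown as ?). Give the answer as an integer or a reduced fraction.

1/3

1. [ext C1·C2]  r_C2² + 6r_C2 − 19/9 = 0  ⇒  r_C2 = 1/3 (r>0 drops 1)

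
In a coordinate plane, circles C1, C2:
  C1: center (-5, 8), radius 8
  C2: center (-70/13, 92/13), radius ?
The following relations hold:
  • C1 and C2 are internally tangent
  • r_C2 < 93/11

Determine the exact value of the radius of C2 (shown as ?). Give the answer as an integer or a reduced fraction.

7

1. [int C1,C2]  r_C2² − 16r_C2 + 63 = 0  ⇒  r_C2 = 7 or 9
2. given r_C2 < 93/11: keep 7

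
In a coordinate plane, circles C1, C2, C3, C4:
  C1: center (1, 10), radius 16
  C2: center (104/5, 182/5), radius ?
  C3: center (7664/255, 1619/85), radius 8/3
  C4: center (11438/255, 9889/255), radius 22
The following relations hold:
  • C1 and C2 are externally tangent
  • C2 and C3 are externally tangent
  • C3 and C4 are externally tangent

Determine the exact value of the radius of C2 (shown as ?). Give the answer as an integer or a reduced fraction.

17

1. [ext C1·C2]  r_C2² + 32r_C2 − 833 = 0  ⇒  r_C2 = 17 (r>0 drops 1)
2. [ext C2·C3]  r_C2² + (16/3)r_C2 − 1139/3 = 0  ⇒  r_C2 = 17 (r>0 drops 1)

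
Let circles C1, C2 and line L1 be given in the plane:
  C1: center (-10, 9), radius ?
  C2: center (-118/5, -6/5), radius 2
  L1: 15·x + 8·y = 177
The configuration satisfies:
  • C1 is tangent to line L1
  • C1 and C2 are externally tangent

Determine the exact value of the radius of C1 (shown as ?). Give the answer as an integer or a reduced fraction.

1. [C1‖L1]  r_C1² − 225 = 0  ⇒  r_C1 = 15 (r>0 drops 1)
2. [ext C1·C2]  r_C1² + 4r_C1 − 285 = 0  ⇒  r_C1 = 15 (r>0 drops 1)

15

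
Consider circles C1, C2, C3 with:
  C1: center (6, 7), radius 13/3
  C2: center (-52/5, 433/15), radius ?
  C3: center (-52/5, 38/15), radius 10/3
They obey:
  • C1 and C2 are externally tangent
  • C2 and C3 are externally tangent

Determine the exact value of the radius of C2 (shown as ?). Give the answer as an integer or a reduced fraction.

1. [ext C1·C2]  r_C2² + (26/3)r_C2 − 2185/3 = 0  ⇒  r_C2 = 23 (r>0 drops 1)
2. [ext C2·C3]  r_C2² + (20/3)r_C2 − 2047/3 = 0  ⇒  r_C2 = 23 (r>0 drops 1)

23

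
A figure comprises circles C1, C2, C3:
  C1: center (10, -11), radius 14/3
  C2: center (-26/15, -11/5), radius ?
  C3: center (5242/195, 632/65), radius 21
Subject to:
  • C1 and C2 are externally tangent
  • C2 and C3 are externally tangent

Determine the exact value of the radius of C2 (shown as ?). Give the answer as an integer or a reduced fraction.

10

1. [ext C1·C2]  r_C2² + (28/3)r_C2 − 580/3 = 0  ⇒  r_C2 = 10 (r>0 drops 1)
2. [ext C2·C3]  r_C2² + 42r_C2 − 520 = 0  ⇒  r_C2 = 10 (r>0 drops 1)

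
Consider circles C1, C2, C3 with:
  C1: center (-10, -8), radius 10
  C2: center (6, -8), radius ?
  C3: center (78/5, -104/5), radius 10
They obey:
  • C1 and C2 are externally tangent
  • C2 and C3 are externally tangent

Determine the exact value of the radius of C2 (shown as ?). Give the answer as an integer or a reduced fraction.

1. [ext C1·C2]  r_C2² + 20r_C2 − 156 = 0  ⇒  r_C2 = 6 (r>0 drops 1)
2. [ext C2·C3]  r_C2² + 20r_C2 − 156 = 0  ⇒  r_C2 = 6 (r>0 drops 1)

6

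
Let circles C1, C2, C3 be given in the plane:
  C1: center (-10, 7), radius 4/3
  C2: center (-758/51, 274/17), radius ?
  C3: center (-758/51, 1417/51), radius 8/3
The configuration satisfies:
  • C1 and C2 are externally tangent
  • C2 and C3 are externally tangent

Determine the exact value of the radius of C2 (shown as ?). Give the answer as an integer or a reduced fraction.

1. [ext C1·C2]  r_C2² + (8/3)r_C2 − 105 = 0  ⇒  r_C2 = 9 (r>0 drops 1)
2. [ext C2·C3]  r_C2² + (16/3)r_C2 − 129 = 0  ⇒  r_C2 = 9 (r>0 drops 1)

9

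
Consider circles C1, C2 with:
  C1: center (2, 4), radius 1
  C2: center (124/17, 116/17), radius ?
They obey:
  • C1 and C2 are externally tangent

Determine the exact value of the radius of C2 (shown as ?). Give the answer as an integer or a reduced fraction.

5

1. [ext C1·C2]  r_C2² + 2r_C2 − 35 = 0  ⇒  r_C2 = 5 (r>0 drops 1)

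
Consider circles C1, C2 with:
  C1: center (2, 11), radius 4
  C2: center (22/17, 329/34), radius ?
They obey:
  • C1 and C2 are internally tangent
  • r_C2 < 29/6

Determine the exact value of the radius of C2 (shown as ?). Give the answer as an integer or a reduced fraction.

1. [int C1,C2]  r_C2² − 8r_C2 + 55/4 = 0  ⇒  r_C2 = 5/2 or 11/2
2. given r_C2 < 29/6: keep 5/2

5/2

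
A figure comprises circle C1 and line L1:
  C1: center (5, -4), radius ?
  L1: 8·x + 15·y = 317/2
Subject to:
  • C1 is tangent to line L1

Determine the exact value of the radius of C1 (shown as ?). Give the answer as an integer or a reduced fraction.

1. [C1‖L1]  r_C1² − 441/4 = 0  ⇒  r_C1 = 21/2 (r>0 drops 1)

21/2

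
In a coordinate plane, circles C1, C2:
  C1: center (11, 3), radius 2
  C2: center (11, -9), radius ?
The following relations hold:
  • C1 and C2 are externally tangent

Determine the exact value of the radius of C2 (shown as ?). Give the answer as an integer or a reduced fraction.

1. [ext C1·C2]  r_C2² + 4r_C2 − 140 = 0  ⇒  r_C2 = 10 (r>0 drops 1)

10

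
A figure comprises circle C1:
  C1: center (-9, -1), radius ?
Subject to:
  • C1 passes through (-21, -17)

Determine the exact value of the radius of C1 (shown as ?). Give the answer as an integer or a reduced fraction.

1. [C1∋P]  r_C1² − 400 = 0  ⇒  r_C1 = 20 (r>0 drops 1)

20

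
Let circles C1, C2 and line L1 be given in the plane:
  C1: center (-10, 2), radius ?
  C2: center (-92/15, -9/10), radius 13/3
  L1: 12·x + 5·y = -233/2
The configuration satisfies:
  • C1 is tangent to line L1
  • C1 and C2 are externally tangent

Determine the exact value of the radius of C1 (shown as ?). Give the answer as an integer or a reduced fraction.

1. [C1‖L1]  r_C1² − 1/4 = 0  ⇒  r_C1 = 1/2 (r>0 drops 1)
2. [ext C1·C2]  r_C1² + (26/3)r_C1 − 55/12 = 0  ⇒  r_C1 = 1/2 (r>0 drops 1)

1/2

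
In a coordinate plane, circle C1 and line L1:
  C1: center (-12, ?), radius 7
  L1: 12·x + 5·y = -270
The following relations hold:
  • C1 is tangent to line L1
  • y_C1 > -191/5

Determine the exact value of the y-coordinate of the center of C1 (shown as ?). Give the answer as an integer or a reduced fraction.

1. [C1‖L1]  y_C1² + (252/5)y_C1 + 1519/5 = 0  ⇒  y_C1 = -217/5 or -7
2. given y_C1 > -191/5: keep -7

-7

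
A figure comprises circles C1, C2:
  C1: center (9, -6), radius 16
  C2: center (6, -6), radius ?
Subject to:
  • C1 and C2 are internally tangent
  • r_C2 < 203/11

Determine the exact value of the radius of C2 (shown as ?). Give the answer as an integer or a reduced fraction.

1. [int C1,C2]  r_C2² − 32r_C2 + 247 = 0  ⇒  r_C2 = 13 or 19
2. given r_C2 < 203/11: keep 13

13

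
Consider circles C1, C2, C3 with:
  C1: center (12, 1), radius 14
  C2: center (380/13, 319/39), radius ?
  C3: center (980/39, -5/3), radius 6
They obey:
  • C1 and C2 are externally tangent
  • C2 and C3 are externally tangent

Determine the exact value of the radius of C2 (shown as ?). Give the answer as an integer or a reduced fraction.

1. [ext C1·C2]  r_C2² + 28r_C2 − 1372/9 = 0  ⇒  r_C2 = 14/3 (r>0 drops 1)
2. [ext C2·C3]  r_C2² + 12r_C2 − 700/9 = 0  ⇒  r_C2 = 14/3 (r>0 drops 1)

14/3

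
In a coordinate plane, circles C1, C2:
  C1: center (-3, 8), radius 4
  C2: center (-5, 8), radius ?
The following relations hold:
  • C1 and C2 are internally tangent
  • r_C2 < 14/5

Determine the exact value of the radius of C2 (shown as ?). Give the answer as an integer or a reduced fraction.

1. [int C1,C2]  r_C2² − 8r_C2 + 12 = 0  ⇒  r_C2 = 2 or 6
2. given r_C2 < 14/5: keep 2

2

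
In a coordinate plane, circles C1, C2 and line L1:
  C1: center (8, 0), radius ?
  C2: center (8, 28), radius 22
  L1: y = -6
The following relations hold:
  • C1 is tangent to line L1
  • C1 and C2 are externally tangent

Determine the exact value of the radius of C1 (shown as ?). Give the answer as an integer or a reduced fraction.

6

1. [C1‖L1]  r_C1² − 36 = 0  ⇒  r_C1 = 6 (r>0 drops 1)
2. [ext C1·C2]  r_C1² + 44r_C1 − 300 = 0  ⇒  r_C1 = 6 (r>0 drops 1)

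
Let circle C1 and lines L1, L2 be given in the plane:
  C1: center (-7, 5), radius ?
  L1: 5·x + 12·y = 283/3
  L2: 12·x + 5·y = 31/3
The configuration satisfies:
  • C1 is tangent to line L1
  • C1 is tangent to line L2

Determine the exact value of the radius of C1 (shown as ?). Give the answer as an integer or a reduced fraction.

16/3

1. [C1‖L1]  r_C1² − 256/9 = 0  ⇒  r_C1 = 16/3 (r>0 drops 1)
2. [C1‖L2]  r_C1² − 256/9 = 0  ⇒  r_C1 = 16/3 (r>0 drops 1)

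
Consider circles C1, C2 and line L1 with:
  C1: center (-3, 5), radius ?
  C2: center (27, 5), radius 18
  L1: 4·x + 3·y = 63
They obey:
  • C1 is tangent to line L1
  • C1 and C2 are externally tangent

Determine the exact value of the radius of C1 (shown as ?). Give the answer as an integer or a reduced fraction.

1. [C1‖L1]  r_C1² − 144 = 0  ⇒  r_C1 = 12 (r>0 drops 1)
2. [ext C1·C2]  r_C1² + 36r_C1 − 576 = 0  ⇒  r_C1 = 12 (r>0 drops 1)

12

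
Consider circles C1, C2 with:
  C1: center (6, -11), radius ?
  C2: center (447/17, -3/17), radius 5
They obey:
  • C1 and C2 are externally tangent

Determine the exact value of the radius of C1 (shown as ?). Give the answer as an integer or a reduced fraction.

18

1. [ext C1·C2]  r_C1² + 10r_C1 − 504 = 0  ⇒  r_C1 = 18 (r>0 drops 1)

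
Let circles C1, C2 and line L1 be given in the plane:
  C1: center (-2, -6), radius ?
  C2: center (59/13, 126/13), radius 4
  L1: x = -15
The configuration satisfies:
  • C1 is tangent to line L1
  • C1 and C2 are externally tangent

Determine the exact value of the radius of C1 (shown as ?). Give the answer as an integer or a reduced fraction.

1. [C1‖L1]  r_C1² − 169 = 0  ⇒  r_C1 = 13 (r>0 drops 1)
2. [ext C1·C2]  r_C1² + 8r_C1 − 273 = 0  ⇒  r_C1 = 13 (r>0 drops 1)

13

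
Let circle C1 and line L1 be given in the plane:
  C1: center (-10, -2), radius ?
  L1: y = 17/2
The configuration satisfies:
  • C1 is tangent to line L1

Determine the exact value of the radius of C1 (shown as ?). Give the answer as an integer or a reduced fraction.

1. [C1‖L1]  r_C1² − 441/4 = 0  ⇒  r_C1 = 21/2 (r>0 drops 1)

21/2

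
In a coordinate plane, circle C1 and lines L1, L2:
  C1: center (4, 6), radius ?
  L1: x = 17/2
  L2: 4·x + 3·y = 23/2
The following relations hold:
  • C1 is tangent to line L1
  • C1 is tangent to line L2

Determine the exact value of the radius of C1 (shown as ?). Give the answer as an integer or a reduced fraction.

9/2

1. [C1‖L1]  r_C1² − 81/4 = 0  ⇒  r_C1 = 9/2 (r>0 drops 1)
2. [C1‖L2]  r_C1² − 81/4 = 0  ⇒  r_C1 = 9/2 (r>0 drops 1)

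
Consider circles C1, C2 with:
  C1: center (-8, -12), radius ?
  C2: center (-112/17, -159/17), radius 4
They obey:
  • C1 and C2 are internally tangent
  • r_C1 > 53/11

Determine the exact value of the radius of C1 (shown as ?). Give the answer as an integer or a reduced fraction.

7

1. [int C1,C2]  r_C1² − 8r_C1 + 7 = 0  ⇒  r_C1 = 1 or 7
2. given r_C1 > 53/11: keep 7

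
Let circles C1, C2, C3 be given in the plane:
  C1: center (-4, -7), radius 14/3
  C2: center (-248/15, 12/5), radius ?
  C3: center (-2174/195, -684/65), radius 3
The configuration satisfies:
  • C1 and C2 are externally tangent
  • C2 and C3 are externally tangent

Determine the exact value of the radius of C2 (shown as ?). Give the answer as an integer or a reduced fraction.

11

1. [ext C1·C2]  r_C2² + (28/3)r_C2 − 671/3 = 0  ⇒  r_C2 = 11 (r>0 drops 1)
2. [ext C2·C3]  r_C2² + 6r_C2 − 187 = 0  ⇒  r_C2 = 11 (r>0 drops 1)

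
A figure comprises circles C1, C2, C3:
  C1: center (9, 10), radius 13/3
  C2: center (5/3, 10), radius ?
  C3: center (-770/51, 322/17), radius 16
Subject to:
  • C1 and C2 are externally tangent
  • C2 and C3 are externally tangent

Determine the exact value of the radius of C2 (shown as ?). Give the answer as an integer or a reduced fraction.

1. [ext C1·C2]  r_C2² + (26/3)r_C2 − 35 = 0  ⇒  r_C2 = 3 (r>0 drops 1)
2. [ext C2·C3]  r_C2² + 32r_C2 − 105 = 0  ⇒  r_C2 = 3 (r>0 drops 1)

3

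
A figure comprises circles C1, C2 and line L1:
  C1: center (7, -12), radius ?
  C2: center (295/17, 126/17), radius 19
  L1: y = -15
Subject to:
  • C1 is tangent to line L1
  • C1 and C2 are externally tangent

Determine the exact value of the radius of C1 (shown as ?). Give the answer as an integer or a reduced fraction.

3

1. [C1‖L1]  r_C1² − 9 = 0  ⇒  r_C1 = 3 (r>0 drops 1)
2. [ext C1·C2]  r_C1² + 38r_C1 − 123 = 0  ⇒  r_C1 = 3 (r>0 drops 1)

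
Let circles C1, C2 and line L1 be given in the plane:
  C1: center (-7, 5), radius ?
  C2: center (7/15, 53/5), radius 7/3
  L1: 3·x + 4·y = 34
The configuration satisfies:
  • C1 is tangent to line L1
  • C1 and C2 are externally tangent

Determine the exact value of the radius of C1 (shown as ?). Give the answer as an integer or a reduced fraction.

7

1. [C1‖L1]  r_C1² − 49 = 0  ⇒  r_C1 = 7 (r>0 drops 1)
2. [ext C1·C2]  r_C1² + (14/3)r_C1 − 245/3 = 0  ⇒  r_C1 = 7 (r>0 drops 1)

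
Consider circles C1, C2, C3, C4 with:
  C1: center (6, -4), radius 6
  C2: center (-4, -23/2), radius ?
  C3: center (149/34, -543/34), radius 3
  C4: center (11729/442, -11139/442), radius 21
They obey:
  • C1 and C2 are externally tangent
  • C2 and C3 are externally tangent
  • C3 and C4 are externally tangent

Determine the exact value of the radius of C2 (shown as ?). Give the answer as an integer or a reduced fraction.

13/2

1. [ext C1·C2]  r_C2² + 12r_C2 − 481/4 = 0  ⇒  r_C2 = 13/2 (r>0 drops 1)
2. [ext C2·C3]  r_C2² + 6r_C2 − 325/4 = 0  ⇒  r_C2 = 13/2 (r>0 drops 1)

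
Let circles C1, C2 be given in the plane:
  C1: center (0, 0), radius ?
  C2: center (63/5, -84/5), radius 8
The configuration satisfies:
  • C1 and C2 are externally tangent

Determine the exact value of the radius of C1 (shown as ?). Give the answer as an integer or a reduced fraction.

13

1. [ext C1·C2]  r_C1² + 16r_C1 − 377 = 0  ⇒  r_C1 = 13 (r>0 drops 1)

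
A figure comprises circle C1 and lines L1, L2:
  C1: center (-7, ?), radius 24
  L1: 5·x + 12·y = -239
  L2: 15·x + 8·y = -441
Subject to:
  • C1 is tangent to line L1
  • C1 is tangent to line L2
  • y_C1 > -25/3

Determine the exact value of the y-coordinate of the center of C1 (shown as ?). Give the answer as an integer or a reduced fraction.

9

1. [C1‖L1]  y_C1² + 34y_C1 − 387 = 0  ⇒  y_C1 = -43 or 9
2. [C1‖L2]  y_C1² + 84y_C1 − 837 = 0  ⇒  y_C1 = -93 or 9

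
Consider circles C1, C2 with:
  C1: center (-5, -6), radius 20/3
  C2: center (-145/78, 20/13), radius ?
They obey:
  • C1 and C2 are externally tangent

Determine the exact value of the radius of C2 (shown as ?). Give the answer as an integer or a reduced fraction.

1. [ext C1·C2]  r_C2² + (40/3)r_C2 − 89/4 = 0  ⇒  r_C2 = 3/2 (r>0 drops 1)

3/2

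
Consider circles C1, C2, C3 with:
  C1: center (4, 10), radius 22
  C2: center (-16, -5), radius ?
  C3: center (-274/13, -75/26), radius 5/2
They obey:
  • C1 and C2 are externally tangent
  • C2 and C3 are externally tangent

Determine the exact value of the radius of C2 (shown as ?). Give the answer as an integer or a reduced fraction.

3

1. [ext C1·C2]  r_C2² + 44r_C2 − 141 = 0  ⇒  r_C2 = 3 (r>0 drops 1)
2. [ext C2·C3]  r_C2² + 5r_C2 − 24 = 0  ⇒  r_C2 = 3 (r>0 drops 1)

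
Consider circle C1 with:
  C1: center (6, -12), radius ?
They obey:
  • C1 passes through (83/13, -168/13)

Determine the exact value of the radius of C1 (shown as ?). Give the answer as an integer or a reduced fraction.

1

1. [C1∋P]  r_C1² − 1 = 0  ⇒  r_C1 = 1 (r>0 drops 1)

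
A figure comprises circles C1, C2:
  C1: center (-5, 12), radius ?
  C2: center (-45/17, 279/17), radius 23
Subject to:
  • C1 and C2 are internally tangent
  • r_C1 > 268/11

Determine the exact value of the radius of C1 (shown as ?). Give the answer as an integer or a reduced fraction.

28

1. [int C1,C2]  r_C1² − 46r_C1 + 504 = 0  ⇒  r_C1 = 18 or 28
2. given r_C1 > 268/11: keep 28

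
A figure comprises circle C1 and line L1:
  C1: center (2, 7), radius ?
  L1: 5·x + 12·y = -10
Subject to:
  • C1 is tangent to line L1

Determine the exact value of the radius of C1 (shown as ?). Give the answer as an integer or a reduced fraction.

8

1. [C1‖L1]  r_C1² − 64 = 0  ⇒  r_C1 = 8 (r>0 drops 1)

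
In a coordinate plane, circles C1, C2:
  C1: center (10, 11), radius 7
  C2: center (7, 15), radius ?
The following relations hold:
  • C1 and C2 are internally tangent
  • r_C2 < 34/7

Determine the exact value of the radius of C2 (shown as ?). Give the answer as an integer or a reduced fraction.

1. [int C1,C2]  r_C2² − 14r_C2 + 24 = 0  ⇒  r_C2 = 2 or 12
2. given r_C2 < 34/7: keep 2

2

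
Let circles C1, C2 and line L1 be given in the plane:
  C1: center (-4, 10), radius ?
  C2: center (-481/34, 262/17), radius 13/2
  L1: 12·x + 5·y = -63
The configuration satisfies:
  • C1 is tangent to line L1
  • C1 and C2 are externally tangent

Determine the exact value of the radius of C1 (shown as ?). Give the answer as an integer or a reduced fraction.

1. [C1‖L1]  r_C1² − 25 = 0  ⇒  r_C1 = 5 (r>0 drops 1)
2. [ext C1·C2]  r_C1² + 13r_C1 − 90 = 0  ⇒  r_C1 = 5 (r>0 drops 1)

5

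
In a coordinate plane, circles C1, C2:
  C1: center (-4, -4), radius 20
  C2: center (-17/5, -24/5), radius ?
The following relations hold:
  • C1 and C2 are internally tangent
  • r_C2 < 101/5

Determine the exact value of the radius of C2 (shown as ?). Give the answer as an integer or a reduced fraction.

19

1. [int C1,C2]  r_C2² − 40r_C2 + 399 = 0  ⇒  r_C2 = 19 or 21
2. given r_C2 < 101/5: keep 19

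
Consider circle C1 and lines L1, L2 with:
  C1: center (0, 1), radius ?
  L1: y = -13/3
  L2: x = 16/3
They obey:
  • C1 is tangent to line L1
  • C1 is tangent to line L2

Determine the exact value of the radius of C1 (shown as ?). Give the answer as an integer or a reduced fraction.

16/3

1. [C1‖L1]  r_C1² − 256/9 = 0  ⇒  r_C1 = 16/3 (r>0 drops 1)
2. [C1‖L2]  r_C1² − 256/9 = 0  ⇒  r_C1 = 16/3 (r>0 drops 1)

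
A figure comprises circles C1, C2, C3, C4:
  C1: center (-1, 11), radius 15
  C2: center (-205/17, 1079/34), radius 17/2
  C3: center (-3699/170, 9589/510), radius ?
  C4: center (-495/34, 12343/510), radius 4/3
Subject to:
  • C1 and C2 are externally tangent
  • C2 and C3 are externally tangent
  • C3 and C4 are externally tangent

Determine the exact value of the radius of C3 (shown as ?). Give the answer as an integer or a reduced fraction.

23/3

1. [ext C2·C3]  r_C3² + 17r_C3 − 1702/9 = 0  ⇒  r_C3 = 23/3 (r>0 drops 1)
2. [ext C3·C4]  r_C3² + (8/3)r_C3 − 713/9 = 0  ⇒  r_C3 = 23/3 (r>0 drops 1)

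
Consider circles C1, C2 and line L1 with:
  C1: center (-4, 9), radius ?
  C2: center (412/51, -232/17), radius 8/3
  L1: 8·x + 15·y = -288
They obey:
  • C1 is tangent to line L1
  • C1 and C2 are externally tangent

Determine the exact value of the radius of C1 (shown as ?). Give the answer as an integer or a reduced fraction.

23

1. [C1‖L1]  r_C1² − 529 = 0  ⇒  r_C1 = 23 (r>0 drops 1)
2. [ext C1·C2]  r_C1² + (16/3)r_C1 − 1955/3 = 0  ⇒  r_C1 = 23 (r>0 drops 1)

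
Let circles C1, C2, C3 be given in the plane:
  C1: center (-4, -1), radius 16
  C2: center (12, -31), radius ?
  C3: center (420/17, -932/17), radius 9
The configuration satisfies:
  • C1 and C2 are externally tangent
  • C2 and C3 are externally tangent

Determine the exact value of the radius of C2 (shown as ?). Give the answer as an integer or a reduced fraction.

1. [ext C1·C2]  r_C2² + 32r_C2 − 900 = 0  ⇒  r_C2 = 18 (r>0 drops 1)
2. [ext C2·C3]  r_C2² + 18r_C2 − 648 = 0  ⇒  r_C2 = 18 (r>0 drops 1)

18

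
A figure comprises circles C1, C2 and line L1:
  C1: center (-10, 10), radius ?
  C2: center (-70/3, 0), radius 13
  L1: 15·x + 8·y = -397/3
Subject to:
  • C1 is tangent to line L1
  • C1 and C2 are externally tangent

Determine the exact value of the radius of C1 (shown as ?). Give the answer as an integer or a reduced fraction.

1. [C1‖L1]  r_C1² − 121/9 = 0  ⇒  r_C1 = 11/3 (r>0 drops 1)
2. [ext C1·C2]  r_C1² + 26r_C1 − 979/9 = 0  ⇒  r_C1 = 11/3 (r>0 drops 1)

11/3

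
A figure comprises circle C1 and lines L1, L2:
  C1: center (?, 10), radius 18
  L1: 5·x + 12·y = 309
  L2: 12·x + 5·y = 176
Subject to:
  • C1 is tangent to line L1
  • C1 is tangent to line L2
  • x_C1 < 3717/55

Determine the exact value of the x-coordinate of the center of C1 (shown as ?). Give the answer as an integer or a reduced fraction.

1. [C1‖L1]  x_C1² − (378/5)x_C1 − 3807/5 = 0  ⇒  x_C1 = -9 or 423/5
2. [C1‖L2]  x_C1² − 21x_C1 − 270 = 0  ⇒  x_C1 = -9 or 30

-9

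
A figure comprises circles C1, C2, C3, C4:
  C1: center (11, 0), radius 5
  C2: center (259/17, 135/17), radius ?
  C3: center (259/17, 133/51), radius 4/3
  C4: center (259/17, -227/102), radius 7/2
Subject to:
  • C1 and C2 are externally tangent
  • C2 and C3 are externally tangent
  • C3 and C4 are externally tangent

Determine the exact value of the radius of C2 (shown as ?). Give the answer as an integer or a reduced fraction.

1. [ext C1·C2]  r_C2² + 10r_C2 − 56 = 0  ⇒  r_C2 = 4 (r>0 drops 1)
2. [ext C2·C3]  r_C2² + (8/3)r_C2 − 80/3 = 0  ⇒  r_C2 = 4 (r>0 drops 1)

4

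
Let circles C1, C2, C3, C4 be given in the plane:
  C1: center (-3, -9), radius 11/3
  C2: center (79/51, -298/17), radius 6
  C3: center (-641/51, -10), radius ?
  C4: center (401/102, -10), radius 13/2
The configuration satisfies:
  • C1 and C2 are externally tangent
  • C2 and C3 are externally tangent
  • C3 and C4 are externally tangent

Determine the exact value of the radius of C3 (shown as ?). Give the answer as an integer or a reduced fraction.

10

1. [ext C2·C3]  r_C3² + 12r_C3 − 220 = 0  ⇒  r_C3 = 10 (r>0 drops 1)
2. [ext C3·C4]  r_C3² + 13r_C3 − 230 = 0  ⇒  r_C3 = 10 (r>0 drops 1)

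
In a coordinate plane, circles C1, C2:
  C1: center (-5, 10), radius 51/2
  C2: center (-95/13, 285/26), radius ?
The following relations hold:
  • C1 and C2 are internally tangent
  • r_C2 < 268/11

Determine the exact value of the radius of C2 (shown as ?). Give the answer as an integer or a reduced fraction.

1. [int C1,C2]  r_C2² − 51r_C2 + 644 = 0  ⇒  r_C2 = 23 or 28
2. given r_C2 < 268/11: keep 23

23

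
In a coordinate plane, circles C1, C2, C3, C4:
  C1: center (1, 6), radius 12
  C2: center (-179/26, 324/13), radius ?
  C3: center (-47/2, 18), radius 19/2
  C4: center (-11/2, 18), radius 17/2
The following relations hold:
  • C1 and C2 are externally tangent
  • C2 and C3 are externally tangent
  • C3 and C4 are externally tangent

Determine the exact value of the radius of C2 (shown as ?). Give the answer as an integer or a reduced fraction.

1. [ext C1·C2]  r_C2² + 24r_C2 − 1105/4 = 0  ⇒  r_C2 = 17/2 (r>0 drops 1)
2. [ext C2·C3]  r_C2² + 19r_C2 − 935/4 = 0  ⇒  r_C2 = 17/2 (r>0 drops 1)

17/2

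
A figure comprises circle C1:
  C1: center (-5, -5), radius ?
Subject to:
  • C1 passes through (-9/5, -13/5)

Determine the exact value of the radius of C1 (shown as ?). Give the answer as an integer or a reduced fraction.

1. [C1∋P]  r_C1² − 16 = 0  ⇒  r_C1 = 4 (r>0 drops 1)

4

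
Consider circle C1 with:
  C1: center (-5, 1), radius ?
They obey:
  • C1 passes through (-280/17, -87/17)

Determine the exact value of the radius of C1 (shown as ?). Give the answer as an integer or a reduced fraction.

1. [C1∋P]  r_C1² − 169 = 0  ⇒  r_C1 = 13 (r>0 drops 1)

13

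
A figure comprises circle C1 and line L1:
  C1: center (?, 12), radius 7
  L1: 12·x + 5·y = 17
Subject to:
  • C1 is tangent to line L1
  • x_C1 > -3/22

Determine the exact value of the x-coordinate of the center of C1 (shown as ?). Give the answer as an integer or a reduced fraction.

4

1. [C1‖L1]  x_C1² + (43/6)x_C1 − 134/3 = 0  ⇒  x_C1 = -67/6 or 4
2. given x_C1 > -3/22: keep 4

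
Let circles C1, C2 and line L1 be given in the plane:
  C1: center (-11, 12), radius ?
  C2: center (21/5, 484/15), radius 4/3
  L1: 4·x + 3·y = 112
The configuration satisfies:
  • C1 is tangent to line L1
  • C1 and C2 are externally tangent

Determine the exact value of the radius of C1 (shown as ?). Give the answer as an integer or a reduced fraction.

24

1. [C1‖L1]  r_C1² − 576 = 0  ⇒  r_C1 = 24 (r>0 drops 1)
2. [ext C1·C2]  r_C1² + (8/3)r_C1 − 640 = 0  ⇒  r_C1 = 24 (r>0 drops 1)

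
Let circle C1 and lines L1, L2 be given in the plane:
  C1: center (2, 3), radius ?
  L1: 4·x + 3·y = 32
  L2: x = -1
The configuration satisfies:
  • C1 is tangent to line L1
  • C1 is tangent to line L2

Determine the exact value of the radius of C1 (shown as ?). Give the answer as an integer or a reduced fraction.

3

1. [C1‖L1]  r_C1² − 9 = 0  ⇒  r_C1 = 3 (r>0 drops 1)
2. [C1‖L2]  r_C1² − 9 = 0  ⇒  r_C1 = 3 (r>0 drops 1)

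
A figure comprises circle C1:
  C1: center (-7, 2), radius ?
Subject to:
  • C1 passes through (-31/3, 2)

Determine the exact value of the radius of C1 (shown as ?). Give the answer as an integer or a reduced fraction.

1. [C1∋P]  r_C1² − 100/9 = 0  ⇒  r_C1 = 10/3 (r>0 drops 1)

10/3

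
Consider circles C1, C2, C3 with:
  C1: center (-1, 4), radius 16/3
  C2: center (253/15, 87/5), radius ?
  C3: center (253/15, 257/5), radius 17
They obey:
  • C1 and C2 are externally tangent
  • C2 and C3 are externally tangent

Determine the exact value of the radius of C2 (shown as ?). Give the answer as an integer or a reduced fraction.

17

1. [ext C1·C2]  r_C2² + (32/3)r_C2 − 1411/3 = 0  ⇒  r_C2 = 17 (r>0 drops 1)
2. [ext C2·C3]  r_C2² + 34r_C2 − 867 = 0  ⇒  r_C2 = 17 (r>0 drops 1)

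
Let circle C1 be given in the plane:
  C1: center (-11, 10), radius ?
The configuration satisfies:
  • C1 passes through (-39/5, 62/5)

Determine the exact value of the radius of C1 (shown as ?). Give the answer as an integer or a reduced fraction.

1. [C1∋P]  r_C1² − 16 = 0  ⇒  r_C1 = 4 (r>0 drops 1)

4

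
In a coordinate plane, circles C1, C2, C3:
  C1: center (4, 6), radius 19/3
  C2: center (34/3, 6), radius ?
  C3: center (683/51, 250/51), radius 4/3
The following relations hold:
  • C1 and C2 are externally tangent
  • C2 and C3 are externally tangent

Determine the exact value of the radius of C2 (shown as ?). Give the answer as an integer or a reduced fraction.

1

1. [ext C1·C2]  r_C2² + (38/3)r_C2 − 41/3 = 0  ⇒  r_C2 = 1 (r>0 drops 1)
2. [ext C2·C3]  r_C2² + (8/3)r_C2 − 11/3 = 0  ⇒  r_C2 = 1 (r>0 drops 1)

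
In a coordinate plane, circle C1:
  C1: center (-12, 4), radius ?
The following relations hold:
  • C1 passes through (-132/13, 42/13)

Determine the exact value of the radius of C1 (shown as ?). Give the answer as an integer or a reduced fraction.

1. [C1∋P]  r_C1² − 4 = 0  ⇒  r_C1 = 2 (r>0 drops 1)

2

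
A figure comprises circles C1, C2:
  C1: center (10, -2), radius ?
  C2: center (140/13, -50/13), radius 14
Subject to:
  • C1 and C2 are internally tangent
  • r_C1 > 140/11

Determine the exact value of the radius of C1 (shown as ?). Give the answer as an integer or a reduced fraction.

16

1. [int C1,C2]  r_C1² − 28r_C1 + 192 = 0  ⇒  r_C1 = 12 or 16
2. given r_C1 > 140/11: keep 16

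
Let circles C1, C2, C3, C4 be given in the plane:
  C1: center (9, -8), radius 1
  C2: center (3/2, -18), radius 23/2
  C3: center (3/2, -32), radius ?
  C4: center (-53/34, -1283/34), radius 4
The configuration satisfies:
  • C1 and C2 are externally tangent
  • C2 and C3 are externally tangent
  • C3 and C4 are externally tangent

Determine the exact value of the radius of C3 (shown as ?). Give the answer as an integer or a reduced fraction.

5/2

1. [ext C2·C3]  r_C3² + 23r_C3 − 255/4 = 0  ⇒  r_C3 = 5/2 (r>0 drops 1)
2. [ext C3·C4]  r_C3² + 8r_C3 − 105/4 = 0  ⇒  r_C3 = 5/2 (r>0 drops 1)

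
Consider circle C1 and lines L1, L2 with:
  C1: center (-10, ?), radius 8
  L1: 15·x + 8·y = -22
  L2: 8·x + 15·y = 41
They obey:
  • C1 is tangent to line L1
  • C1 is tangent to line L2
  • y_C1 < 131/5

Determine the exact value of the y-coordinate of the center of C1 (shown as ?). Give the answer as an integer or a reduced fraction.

-1

1. [C1‖L1]  y_C1² − 32y_C1 − 33 = 0  ⇒  y_C1 = -1 or 33
2. [C1‖L2]  y_C1² − (242/15)y_C1 − 257/15 = 0  ⇒  y_C1 = -1 or 257/15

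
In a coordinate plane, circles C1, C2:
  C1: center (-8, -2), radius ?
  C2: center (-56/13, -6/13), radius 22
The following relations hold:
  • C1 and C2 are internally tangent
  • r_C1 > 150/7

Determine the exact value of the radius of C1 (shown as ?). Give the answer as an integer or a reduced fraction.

26

1. [int C1,C2]  r_C1² − 44r_C1 + 468 = 0  ⇒  r_C1 = 18 or 26
2. given r_C1 > 150/7: keep 26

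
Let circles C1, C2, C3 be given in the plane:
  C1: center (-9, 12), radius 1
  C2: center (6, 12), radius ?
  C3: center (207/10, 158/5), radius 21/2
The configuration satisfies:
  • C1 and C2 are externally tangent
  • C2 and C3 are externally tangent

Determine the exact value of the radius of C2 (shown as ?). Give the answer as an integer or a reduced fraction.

1. [ext C1·C2]  r_C2² + 2r_C2 − 224 = 0  ⇒  r_C2 = 14 (r>0 drops 1)
2. [ext C2·C3]  r_C2² + 21r_C2 − 490 = 0  ⇒  r_C2 = 14 (r>0 drops 1)

14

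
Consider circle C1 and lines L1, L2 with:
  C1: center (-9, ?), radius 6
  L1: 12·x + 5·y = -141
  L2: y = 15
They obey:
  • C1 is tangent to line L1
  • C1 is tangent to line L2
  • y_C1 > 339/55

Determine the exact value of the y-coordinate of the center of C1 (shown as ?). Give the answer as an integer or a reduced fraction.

9

1. [C1‖L1]  y_C1² + (66/5)y_C1 − 999/5 = 0  ⇒  y_C1 = -111/5 or 9
2. [C1‖L2]  y_C1² − 30y_C1 + 189 = 0  ⇒  y_C1 = 9 or 21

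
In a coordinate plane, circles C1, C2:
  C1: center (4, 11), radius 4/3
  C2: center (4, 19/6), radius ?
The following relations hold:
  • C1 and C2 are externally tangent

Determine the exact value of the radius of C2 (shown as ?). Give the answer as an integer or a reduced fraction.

13/2

1. [ext C1·C2]  r_C2² + (8/3)r_C2 − 715/12 = 0  ⇒  r_C2 = 13/2 (r>0 drops 1)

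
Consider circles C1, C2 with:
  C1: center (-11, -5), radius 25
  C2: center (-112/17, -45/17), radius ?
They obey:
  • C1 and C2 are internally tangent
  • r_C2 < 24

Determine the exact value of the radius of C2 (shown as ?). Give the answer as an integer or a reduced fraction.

1. [int C1,C2]  r_C2² − 50r_C2 + 600 = 0  ⇒  r_C2 = 20 or 30
2. given r_C2 < 24: keep 20

20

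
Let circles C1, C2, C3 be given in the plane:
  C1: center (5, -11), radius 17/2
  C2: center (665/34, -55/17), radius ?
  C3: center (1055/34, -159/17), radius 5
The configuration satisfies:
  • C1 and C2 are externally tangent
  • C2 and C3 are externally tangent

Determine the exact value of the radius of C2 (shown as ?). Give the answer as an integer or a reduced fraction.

8

1. [ext C1·C2]  r_C2² + 17r_C2 − 200 = 0  ⇒  r_C2 = 8 (r>0 drops 1)
2. [ext C2·C3]  r_C2² + 10r_C2 − 144 = 0  ⇒  r_C2 = 8 (r>0 drops 1)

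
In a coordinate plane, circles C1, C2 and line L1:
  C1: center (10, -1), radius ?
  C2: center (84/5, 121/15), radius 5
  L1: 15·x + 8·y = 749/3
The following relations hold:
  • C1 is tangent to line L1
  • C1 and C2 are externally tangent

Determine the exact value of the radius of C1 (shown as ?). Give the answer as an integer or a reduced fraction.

19/3

1. [C1‖L1]  r_C1² − 361/9 = 0  ⇒  r_C1 = 19/3 (r>0 drops 1)
2. [ext C1·C2]  r_C1² + 10r_C1 − 931/9 = 0  ⇒  r_C1 = 19/3 (r>0 drops 1)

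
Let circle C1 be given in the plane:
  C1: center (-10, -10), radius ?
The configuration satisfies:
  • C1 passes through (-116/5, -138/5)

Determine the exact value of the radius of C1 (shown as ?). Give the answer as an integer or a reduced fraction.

1. [C1∋P]  r_C1² − 484 = 0  ⇒  r_C1 = 22 (r>0 drops 1)

22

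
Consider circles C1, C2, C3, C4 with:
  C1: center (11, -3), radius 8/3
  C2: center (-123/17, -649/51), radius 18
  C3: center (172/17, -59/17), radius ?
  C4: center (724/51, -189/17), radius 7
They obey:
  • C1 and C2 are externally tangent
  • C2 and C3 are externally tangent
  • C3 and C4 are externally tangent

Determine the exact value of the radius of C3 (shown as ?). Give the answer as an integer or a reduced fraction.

5/3

1. [ext C2·C3]  r_C3² + 36r_C3 − 565/9 = 0  ⇒  r_C3 = 5/3 (r>0 drops 1)
2. [ext C3·C4]  r_C3² + 14r_C3 − 235/9 = 0  ⇒  r_C3 = 5/3 (r>0 drops 1)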